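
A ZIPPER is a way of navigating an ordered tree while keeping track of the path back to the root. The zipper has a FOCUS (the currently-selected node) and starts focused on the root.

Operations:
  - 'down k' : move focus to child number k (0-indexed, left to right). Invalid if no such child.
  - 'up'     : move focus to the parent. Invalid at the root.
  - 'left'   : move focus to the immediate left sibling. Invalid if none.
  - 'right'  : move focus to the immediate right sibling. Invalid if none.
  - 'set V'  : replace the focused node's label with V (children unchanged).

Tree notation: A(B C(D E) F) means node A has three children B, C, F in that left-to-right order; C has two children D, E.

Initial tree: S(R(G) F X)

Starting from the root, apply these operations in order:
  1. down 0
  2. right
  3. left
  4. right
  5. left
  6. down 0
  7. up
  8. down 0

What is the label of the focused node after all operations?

Step 1 (down 0): focus=R path=0 depth=1 children=['G'] left=[] right=['F', 'X'] parent=S
Step 2 (right): focus=F path=1 depth=1 children=[] left=['R'] right=['X'] parent=S
Step 3 (left): focus=R path=0 depth=1 children=['G'] left=[] right=['F', 'X'] parent=S
Step 4 (right): focus=F path=1 depth=1 children=[] left=['R'] right=['X'] parent=S
Step 5 (left): focus=R path=0 depth=1 children=['G'] left=[] right=['F', 'X'] parent=S
Step 6 (down 0): focus=G path=0/0 depth=2 children=[] left=[] right=[] parent=R
Step 7 (up): focus=R path=0 depth=1 children=['G'] left=[] right=['F', 'X'] parent=S
Step 8 (down 0): focus=G path=0/0 depth=2 children=[] left=[] right=[] parent=R

Answer: G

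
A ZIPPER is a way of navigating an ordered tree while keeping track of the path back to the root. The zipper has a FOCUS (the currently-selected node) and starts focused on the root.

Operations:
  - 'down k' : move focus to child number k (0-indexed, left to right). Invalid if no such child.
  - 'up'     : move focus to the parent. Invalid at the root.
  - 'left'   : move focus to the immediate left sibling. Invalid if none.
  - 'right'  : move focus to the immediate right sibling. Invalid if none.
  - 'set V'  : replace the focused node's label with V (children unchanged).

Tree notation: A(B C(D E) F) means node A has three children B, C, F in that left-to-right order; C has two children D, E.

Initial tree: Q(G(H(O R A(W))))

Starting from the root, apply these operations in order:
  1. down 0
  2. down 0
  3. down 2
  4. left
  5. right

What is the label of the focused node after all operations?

Step 1 (down 0): focus=G path=0 depth=1 children=['H'] left=[] right=[] parent=Q
Step 2 (down 0): focus=H path=0/0 depth=2 children=['O', 'R', 'A'] left=[] right=[] parent=G
Step 3 (down 2): focus=A path=0/0/2 depth=3 children=['W'] left=['O', 'R'] right=[] parent=H
Step 4 (left): focus=R path=0/0/1 depth=3 children=[] left=['O'] right=['A'] parent=H
Step 5 (right): focus=A path=0/0/2 depth=3 children=['W'] left=['O', 'R'] right=[] parent=H

Answer: A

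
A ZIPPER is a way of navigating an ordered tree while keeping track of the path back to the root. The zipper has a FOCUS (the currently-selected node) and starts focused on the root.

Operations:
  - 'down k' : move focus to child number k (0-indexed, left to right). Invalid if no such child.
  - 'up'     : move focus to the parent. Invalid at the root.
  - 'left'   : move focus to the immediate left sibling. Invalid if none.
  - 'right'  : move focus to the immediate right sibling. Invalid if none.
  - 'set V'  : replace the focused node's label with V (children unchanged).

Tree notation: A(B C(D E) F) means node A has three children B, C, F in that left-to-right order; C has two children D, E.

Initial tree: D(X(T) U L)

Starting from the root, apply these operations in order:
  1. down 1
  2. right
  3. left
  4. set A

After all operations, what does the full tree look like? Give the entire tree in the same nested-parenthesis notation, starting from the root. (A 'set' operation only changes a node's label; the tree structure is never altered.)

Step 1 (down 1): focus=U path=1 depth=1 children=[] left=['X'] right=['L'] parent=D
Step 2 (right): focus=L path=2 depth=1 children=[] left=['X', 'U'] right=[] parent=D
Step 3 (left): focus=U path=1 depth=1 children=[] left=['X'] right=['L'] parent=D
Step 4 (set A): focus=A path=1 depth=1 children=[] left=['X'] right=['L'] parent=D

Answer: D(X(T) A L)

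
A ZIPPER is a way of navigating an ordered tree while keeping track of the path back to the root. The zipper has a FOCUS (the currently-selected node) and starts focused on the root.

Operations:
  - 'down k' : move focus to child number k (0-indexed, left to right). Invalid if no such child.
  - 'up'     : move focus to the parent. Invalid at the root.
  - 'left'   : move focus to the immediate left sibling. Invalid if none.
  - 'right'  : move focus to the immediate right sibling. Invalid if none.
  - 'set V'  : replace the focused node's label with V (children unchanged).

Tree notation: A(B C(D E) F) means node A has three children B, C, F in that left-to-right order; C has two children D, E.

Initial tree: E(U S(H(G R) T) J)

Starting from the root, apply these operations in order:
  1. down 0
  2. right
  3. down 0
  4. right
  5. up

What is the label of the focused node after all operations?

Step 1 (down 0): focus=U path=0 depth=1 children=[] left=[] right=['S', 'J'] parent=E
Step 2 (right): focus=S path=1 depth=1 children=['H', 'T'] left=['U'] right=['J'] parent=E
Step 3 (down 0): focus=H path=1/0 depth=2 children=['G', 'R'] left=[] right=['T'] parent=S
Step 4 (right): focus=T path=1/1 depth=2 children=[] left=['H'] right=[] parent=S
Step 5 (up): focus=S path=1 depth=1 children=['H', 'T'] left=['U'] right=['J'] parent=E

Answer: S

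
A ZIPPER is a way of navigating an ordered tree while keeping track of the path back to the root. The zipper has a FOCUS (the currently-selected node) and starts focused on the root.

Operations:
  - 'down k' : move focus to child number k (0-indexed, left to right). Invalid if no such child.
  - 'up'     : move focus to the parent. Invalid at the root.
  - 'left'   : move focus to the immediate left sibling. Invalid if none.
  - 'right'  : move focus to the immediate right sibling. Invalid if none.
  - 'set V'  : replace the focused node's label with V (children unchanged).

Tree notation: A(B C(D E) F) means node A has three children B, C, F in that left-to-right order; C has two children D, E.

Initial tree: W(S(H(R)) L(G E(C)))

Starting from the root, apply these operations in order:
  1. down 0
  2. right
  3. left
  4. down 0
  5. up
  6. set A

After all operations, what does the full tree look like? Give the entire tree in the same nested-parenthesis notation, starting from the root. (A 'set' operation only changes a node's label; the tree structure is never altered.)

Step 1 (down 0): focus=S path=0 depth=1 children=['H'] left=[] right=['L'] parent=W
Step 2 (right): focus=L path=1 depth=1 children=['G', 'E'] left=['S'] right=[] parent=W
Step 3 (left): focus=S path=0 depth=1 children=['H'] left=[] right=['L'] parent=W
Step 4 (down 0): focus=H path=0/0 depth=2 children=['R'] left=[] right=[] parent=S
Step 5 (up): focus=S path=0 depth=1 children=['H'] left=[] right=['L'] parent=W
Step 6 (set A): focus=A path=0 depth=1 children=['H'] left=[] right=['L'] parent=W

Answer: W(A(H(R)) L(G E(C)))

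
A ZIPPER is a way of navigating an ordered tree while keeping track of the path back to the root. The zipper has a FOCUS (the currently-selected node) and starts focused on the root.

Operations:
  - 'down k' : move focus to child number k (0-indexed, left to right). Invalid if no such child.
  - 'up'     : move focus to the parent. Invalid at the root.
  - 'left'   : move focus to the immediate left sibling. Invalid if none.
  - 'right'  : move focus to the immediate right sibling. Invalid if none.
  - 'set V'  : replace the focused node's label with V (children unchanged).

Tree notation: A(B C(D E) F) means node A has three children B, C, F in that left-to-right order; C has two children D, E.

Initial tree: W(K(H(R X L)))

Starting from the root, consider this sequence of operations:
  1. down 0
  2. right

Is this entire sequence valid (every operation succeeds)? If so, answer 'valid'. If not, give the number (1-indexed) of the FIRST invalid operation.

Step 1 (down 0): focus=K path=0 depth=1 children=['H'] left=[] right=[] parent=W
Step 2 (right): INVALID

Answer: 2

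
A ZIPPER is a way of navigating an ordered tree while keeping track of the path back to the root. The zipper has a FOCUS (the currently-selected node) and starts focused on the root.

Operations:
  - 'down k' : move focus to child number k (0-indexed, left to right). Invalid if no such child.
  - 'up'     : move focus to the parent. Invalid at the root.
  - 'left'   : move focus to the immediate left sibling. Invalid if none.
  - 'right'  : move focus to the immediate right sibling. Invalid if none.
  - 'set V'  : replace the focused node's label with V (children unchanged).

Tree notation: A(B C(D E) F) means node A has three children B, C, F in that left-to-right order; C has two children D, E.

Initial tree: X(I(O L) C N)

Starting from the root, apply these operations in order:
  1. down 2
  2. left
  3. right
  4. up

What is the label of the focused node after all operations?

Answer: X

Derivation:
Step 1 (down 2): focus=N path=2 depth=1 children=[] left=['I', 'C'] right=[] parent=X
Step 2 (left): focus=C path=1 depth=1 children=[] left=['I'] right=['N'] parent=X
Step 3 (right): focus=N path=2 depth=1 children=[] left=['I', 'C'] right=[] parent=X
Step 4 (up): focus=X path=root depth=0 children=['I', 'C', 'N'] (at root)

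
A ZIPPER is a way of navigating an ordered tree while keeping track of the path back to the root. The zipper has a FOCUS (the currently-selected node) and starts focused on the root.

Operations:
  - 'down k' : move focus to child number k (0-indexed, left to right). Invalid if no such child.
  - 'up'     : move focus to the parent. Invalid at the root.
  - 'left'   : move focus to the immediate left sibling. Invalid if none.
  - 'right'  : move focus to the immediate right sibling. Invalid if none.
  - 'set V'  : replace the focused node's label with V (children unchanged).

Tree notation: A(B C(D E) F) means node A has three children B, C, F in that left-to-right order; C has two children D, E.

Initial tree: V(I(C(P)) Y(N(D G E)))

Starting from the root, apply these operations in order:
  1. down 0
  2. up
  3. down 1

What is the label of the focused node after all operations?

Answer: Y

Derivation:
Step 1 (down 0): focus=I path=0 depth=1 children=['C'] left=[] right=['Y'] parent=V
Step 2 (up): focus=V path=root depth=0 children=['I', 'Y'] (at root)
Step 3 (down 1): focus=Y path=1 depth=1 children=['N'] left=['I'] right=[] parent=V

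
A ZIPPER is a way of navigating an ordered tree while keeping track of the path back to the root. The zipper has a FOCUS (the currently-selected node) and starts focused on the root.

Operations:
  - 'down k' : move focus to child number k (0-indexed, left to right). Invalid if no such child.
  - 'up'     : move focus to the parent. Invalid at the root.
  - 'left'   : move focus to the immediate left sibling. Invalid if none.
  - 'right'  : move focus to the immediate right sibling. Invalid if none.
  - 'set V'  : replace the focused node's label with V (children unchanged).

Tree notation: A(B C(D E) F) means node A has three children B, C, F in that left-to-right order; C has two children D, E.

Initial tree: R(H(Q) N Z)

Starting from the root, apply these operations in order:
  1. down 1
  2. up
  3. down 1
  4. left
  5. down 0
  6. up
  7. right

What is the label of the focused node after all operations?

Answer: N

Derivation:
Step 1 (down 1): focus=N path=1 depth=1 children=[] left=['H'] right=['Z'] parent=R
Step 2 (up): focus=R path=root depth=0 children=['H', 'N', 'Z'] (at root)
Step 3 (down 1): focus=N path=1 depth=1 children=[] left=['H'] right=['Z'] parent=R
Step 4 (left): focus=H path=0 depth=1 children=['Q'] left=[] right=['N', 'Z'] parent=R
Step 5 (down 0): focus=Q path=0/0 depth=2 children=[] left=[] right=[] parent=H
Step 6 (up): focus=H path=0 depth=1 children=['Q'] left=[] right=['N', 'Z'] parent=R
Step 7 (right): focus=N path=1 depth=1 children=[] left=['H'] right=['Z'] parent=R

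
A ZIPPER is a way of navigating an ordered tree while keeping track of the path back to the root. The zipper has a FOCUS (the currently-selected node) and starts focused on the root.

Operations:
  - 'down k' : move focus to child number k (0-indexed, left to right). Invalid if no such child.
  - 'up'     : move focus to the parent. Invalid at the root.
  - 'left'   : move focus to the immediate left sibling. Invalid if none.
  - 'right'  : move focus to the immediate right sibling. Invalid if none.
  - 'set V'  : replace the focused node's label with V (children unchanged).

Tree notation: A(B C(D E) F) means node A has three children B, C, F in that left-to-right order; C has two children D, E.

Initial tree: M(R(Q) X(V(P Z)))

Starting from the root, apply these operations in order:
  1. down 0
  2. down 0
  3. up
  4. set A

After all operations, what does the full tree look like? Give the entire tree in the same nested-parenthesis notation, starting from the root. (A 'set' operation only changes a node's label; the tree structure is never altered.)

Answer: M(A(Q) X(V(P Z)))

Derivation:
Step 1 (down 0): focus=R path=0 depth=1 children=['Q'] left=[] right=['X'] parent=M
Step 2 (down 0): focus=Q path=0/0 depth=2 children=[] left=[] right=[] parent=R
Step 3 (up): focus=R path=0 depth=1 children=['Q'] left=[] right=['X'] parent=M
Step 4 (set A): focus=A path=0 depth=1 children=['Q'] left=[] right=['X'] parent=M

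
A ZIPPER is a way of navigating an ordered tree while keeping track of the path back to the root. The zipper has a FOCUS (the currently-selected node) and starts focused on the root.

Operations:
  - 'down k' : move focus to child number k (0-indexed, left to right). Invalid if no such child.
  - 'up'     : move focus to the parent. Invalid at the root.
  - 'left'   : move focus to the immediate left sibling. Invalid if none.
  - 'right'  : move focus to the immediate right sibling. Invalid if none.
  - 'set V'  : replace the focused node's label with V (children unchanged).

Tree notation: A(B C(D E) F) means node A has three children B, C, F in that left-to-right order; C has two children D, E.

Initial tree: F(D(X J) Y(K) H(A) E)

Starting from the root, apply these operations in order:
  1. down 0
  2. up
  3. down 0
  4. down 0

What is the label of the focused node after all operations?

Answer: X

Derivation:
Step 1 (down 0): focus=D path=0 depth=1 children=['X', 'J'] left=[] right=['Y', 'H', 'E'] parent=F
Step 2 (up): focus=F path=root depth=0 children=['D', 'Y', 'H', 'E'] (at root)
Step 3 (down 0): focus=D path=0 depth=1 children=['X', 'J'] left=[] right=['Y', 'H', 'E'] parent=F
Step 4 (down 0): focus=X path=0/0 depth=2 children=[] left=[] right=['J'] parent=D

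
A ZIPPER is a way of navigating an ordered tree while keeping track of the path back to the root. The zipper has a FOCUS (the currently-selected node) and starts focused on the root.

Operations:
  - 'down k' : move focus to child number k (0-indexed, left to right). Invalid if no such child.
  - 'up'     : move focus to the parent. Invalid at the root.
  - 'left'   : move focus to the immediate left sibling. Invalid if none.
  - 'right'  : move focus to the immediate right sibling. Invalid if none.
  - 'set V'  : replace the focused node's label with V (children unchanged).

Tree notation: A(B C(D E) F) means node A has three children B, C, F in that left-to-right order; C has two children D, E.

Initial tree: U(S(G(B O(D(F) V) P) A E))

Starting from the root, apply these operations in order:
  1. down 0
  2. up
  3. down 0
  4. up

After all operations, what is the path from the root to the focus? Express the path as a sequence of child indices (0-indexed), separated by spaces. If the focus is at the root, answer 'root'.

Answer: root

Derivation:
Step 1 (down 0): focus=S path=0 depth=1 children=['G', 'A', 'E'] left=[] right=[] parent=U
Step 2 (up): focus=U path=root depth=0 children=['S'] (at root)
Step 3 (down 0): focus=S path=0 depth=1 children=['G', 'A', 'E'] left=[] right=[] parent=U
Step 4 (up): focus=U path=root depth=0 children=['S'] (at root)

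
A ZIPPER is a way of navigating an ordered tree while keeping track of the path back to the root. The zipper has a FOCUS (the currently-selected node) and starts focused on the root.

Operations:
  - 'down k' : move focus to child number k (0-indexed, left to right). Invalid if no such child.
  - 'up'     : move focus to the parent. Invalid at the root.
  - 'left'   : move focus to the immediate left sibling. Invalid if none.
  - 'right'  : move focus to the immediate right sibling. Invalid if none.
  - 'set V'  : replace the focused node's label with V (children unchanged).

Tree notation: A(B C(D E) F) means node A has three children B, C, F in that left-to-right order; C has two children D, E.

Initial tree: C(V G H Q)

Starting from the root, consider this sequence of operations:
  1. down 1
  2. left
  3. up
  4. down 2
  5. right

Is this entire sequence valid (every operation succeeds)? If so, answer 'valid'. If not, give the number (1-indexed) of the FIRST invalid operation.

Step 1 (down 1): focus=G path=1 depth=1 children=[] left=['V'] right=['H', 'Q'] parent=C
Step 2 (left): focus=V path=0 depth=1 children=[] left=[] right=['G', 'H', 'Q'] parent=C
Step 3 (up): focus=C path=root depth=0 children=['V', 'G', 'H', 'Q'] (at root)
Step 4 (down 2): focus=H path=2 depth=1 children=[] left=['V', 'G'] right=['Q'] parent=C
Step 5 (right): focus=Q path=3 depth=1 children=[] left=['V', 'G', 'H'] right=[] parent=C

Answer: valid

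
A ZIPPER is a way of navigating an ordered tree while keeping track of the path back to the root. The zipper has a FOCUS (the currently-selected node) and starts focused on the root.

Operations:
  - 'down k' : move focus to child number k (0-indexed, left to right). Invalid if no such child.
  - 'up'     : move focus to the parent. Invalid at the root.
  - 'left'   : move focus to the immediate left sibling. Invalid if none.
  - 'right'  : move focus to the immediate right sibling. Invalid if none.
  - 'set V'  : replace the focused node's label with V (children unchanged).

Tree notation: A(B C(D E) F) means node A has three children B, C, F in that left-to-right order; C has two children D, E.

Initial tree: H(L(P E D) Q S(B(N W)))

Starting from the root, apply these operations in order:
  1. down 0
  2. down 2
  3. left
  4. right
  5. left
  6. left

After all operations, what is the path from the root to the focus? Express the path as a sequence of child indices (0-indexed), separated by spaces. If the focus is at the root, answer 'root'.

Answer: 0 0

Derivation:
Step 1 (down 0): focus=L path=0 depth=1 children=['P', 'E', 'D'] left=[] right=['Q', 'S'] parent=H
Step 2 (down 2): focus=D path=0/2 depth=2 children=[] left=['P', 'E'] right=[] parent=L
Step 3 (left): focus=E path=0/1 depth=2 children=[] left=['P'] right=['D'] parent=L
Step 4 (right): focus=D path=0/2 depth=2 children=[] left=['P', 'E'] right=[] parent=L
Step 5 (left): focus=E path=0/1 depth=2 children=[] left=['P'] right=['D'] parent=L
Step 6 (left): focus=P path=0/0 depth=2 children=[] left=[] right=['E', 'D'] parent=L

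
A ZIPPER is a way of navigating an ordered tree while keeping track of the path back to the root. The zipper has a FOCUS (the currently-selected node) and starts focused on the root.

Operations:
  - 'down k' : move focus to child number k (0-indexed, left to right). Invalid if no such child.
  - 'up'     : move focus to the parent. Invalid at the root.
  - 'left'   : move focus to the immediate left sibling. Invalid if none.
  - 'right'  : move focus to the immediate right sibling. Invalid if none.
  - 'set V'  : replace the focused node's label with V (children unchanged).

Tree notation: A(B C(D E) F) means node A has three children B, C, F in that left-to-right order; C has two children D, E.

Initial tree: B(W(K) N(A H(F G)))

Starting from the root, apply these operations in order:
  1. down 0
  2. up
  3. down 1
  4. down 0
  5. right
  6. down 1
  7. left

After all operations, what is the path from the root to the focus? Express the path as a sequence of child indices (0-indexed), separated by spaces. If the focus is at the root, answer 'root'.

Answer: 1 1 0

Derivation:
Step 1 (down 0): focus=W path=0 depth=1 children=['K'] left=[] right=['N'] parent=B
Step 2 (up): focus=B path=root depth=0 children=['W', 'N'] (at root)
Step 3 (down 1): focus=N path=1 depth=1 children=['A', 'H'] left=['W'] right=[] parent=B
Step 4 (down 0): focus=A path=1/0 depth=2 children=[] left=[] right=['H'] parent=N
Step 5 (right): focus=H path=1/1 depth=2 children=['F', 'G'] left=['A'] right=[] parent=N
Step 6 (down 1): focus=G path=1/1/1 depth=3 children=[] left=['F'] right=[] parent=H
Step 7 (left): focus=F path=1/1/0 depth=3 children=[] left=[] right=['G'] parent=H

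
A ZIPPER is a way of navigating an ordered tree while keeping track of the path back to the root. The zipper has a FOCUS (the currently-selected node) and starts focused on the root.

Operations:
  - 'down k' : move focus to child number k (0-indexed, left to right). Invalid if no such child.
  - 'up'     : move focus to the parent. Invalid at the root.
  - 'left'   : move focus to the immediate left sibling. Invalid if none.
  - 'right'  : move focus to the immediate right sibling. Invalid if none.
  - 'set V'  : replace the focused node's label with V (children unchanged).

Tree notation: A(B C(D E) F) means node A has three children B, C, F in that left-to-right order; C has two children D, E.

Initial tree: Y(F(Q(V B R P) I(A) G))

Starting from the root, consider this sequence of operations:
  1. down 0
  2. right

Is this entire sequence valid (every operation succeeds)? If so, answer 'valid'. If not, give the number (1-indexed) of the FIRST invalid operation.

Answer: 2

Derivation:
Step 1 (down 0): focus=F path=0 depth=1 children=['Q', 'I', 'G'] left=[] right=[] parent=Y
Step 2 (right): INVALID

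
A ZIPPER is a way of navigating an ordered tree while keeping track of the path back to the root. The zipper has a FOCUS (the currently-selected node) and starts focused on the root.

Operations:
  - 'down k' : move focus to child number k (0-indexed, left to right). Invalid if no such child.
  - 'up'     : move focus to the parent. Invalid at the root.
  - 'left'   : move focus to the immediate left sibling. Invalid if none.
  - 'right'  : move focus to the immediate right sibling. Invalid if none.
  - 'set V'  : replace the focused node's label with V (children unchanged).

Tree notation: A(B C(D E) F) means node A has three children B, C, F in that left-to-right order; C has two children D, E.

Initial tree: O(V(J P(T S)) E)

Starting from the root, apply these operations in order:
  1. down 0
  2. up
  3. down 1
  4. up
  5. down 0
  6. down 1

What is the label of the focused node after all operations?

Step 1 (down 0): focus=V path=0 depth=1 children=['J', 'P'] left=[] right=['E'] parent=O
Step 2 (up): focus=O path=root depth=0 children=['V', 'E'] (at root)
Step 3 (down 1): focus=E path=1 depth=1 children=[] left=['V'] right=[] parent=O
Step 4 (up): focus=O path=root depth=0 children=['V', 'E'] (at root)
Step 5 (down 0): focus=V path=0 depth=1 children=['J', 'P'] left=[] right=['E'] parent=O
Step 6 (down 1): focus=P path=0/1 depth=2 children=['T', 'S'] left=['J'] right=[] parent=V

Answer: P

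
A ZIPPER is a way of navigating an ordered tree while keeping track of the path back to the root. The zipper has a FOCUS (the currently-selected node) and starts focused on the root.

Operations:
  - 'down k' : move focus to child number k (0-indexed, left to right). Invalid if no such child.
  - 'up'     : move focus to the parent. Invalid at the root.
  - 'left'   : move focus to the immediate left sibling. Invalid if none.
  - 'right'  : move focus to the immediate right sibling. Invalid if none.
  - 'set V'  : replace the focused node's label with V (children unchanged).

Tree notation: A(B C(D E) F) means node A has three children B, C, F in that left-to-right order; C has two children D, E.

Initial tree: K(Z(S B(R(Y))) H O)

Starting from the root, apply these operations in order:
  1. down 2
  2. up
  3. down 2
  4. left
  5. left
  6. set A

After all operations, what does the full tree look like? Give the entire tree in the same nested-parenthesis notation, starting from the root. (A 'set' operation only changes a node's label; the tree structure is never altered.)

Answer: K(A(S B(R(Y))) H O)

Derivation:
Step 1 (down 2): focus=O path=2 depth=1 children=[] left=['Z', 'H'] right=[] parent=K
Step 2 (up): focus=K path=root depth=0 children=['Z', 'H', 'O'] (at root)
Step 3 (down 2): focus=O path=2 depth=1 children=[] left=['Z', 'H'] right=[] parent=K
Step 4 (left): focus=H path=1 depth=1 children=[] left=['Z'] right=['O'] parent=K
Step 5 (left): focus=Z path=0 depth=1 children=['S', 'B'] left=[] right=['H', 'O'] parent=K
Step 6 (set A): focus=A path=0 depth=1 children=['S', 'B'] left=[] right=['H', 'O'] parent=K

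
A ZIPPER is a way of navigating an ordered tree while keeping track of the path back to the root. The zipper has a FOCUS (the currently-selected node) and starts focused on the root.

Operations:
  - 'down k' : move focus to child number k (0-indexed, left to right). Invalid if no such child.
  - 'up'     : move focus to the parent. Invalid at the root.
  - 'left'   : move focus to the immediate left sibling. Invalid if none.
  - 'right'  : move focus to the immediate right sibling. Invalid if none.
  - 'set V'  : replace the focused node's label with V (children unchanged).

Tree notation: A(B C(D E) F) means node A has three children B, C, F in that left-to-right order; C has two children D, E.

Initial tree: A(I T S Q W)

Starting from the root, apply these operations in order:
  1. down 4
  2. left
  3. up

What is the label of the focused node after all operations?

Step 1 (down 4): focus=W path=4 depth=1 children=[] left=['I', 'T', 'S', 'Q'] right=[] parent=A
Step 2 (left): focus=Q path=3 depth=1 children=[] left=['I', 'T', 'S'] right=['W'] parent=A
Step 3 (up): focus=A path=root depth=0 children=['I', 'T', 'S', 'Q', 'W'] (at root)

Answer: A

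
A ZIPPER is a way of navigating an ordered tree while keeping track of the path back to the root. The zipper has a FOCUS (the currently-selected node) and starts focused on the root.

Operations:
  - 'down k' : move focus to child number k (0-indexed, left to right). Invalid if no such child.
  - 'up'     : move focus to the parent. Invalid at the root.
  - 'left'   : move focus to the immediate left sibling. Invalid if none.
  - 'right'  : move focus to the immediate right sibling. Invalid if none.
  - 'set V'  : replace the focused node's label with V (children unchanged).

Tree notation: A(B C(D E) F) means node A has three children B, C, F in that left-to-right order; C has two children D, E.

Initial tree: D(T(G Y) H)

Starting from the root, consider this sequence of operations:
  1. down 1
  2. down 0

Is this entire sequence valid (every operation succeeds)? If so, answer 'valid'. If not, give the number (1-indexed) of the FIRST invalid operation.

Answer: 2

Derivation:
Step 1 (down 1): focus=H path=1 depth=1 children=[] left=['T'] right=[] parent=D
Step 2 (down 0): INVALID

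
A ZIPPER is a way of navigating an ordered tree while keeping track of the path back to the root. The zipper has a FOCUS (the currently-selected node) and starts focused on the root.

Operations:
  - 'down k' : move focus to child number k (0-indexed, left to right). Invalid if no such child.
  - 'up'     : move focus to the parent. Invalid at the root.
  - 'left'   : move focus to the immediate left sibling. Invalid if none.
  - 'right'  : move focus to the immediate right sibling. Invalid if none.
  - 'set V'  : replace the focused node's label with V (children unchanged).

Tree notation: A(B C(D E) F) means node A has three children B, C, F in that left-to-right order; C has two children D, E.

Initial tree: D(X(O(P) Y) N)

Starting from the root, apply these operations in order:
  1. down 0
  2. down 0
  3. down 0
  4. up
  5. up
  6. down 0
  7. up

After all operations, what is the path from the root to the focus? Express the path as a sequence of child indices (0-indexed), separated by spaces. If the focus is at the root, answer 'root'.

Answer: 0

Derivation:
Step 1 (down 0): focus=X path=0 depth=1 children=['O', 'Y'] left=[] right=['N'] parent=D
Step 2 (down 0): focus=O path=0/0 depth=2 children=['P'] left=[] right=['Y'] parent=X
Step 3 (down 0): focus=P path=0/0/0 depth=3 children=[] left=[] right=[] parent=O
Step 4 (up): focus=O path=0/0 depth=2 children=['P'] left=[] right=['Y'] parent=X
Step 5 (up): focus=X path=0 depth=1 children=['O', 'Y'] left=[] right=['N'] parent=D
Step 6 (down 0): focus=O path=0/0 depth=2 children=['P'] left=[] right=['Y'] parent=X
Step 7 (up): focus=X path=0 depth=1 children=['O', 'Y'] left=[] right=['N'] parent=D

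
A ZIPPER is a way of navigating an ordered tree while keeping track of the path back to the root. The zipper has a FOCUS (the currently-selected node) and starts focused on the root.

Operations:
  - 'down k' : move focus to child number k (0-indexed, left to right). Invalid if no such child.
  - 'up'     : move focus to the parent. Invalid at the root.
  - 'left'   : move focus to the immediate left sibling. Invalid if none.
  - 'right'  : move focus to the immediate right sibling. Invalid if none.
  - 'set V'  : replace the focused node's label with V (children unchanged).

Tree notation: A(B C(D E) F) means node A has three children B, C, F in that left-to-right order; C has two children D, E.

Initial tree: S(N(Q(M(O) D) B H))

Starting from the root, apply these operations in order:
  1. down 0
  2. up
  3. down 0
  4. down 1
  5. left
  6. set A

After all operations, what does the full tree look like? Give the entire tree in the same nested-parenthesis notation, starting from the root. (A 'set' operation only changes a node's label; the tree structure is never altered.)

Answer: S(N(A(M(O) D) B H))

Derivation:
Step 1 (down 0): focus=N path=0 depth=1 children=['Q', 'B', 'H'] left=[] right=[] parent=S
Step 2 (up): focus=S path=root depth=0 children=['N'] (at root)
Step 3 (down 0): focus=N path=0 depth=1 children=['Q', 'B', 'H'] left=[] right=[] parent=S
Step 4 (down 1): focus=B path=0/1 depth=2 children=[] left=['Q'] right=['H'] parent=N
Step 5 (left): focus=Q path=0/0 depth=2 children=['M', 'D'] left=[] right=['B', 'H'] parent=N
Step 6 (set A): focus=A path=0/0 depth=2 children=['M', 'D'] left=[] right=['B', 'H'] parent=N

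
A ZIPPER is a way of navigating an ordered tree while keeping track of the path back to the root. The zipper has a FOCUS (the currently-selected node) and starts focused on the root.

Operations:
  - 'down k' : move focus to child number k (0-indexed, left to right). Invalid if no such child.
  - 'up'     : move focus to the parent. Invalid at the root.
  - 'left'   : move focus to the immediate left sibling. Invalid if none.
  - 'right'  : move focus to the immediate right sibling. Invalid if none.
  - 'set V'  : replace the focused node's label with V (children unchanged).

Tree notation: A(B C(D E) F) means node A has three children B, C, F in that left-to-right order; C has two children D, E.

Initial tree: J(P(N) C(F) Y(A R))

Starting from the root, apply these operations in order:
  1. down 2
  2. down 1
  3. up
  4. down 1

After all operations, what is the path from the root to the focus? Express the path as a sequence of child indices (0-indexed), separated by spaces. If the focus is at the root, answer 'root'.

Step 1 (down 2): focus=Y path=2 depth=1 children=['A', 'R'] left=['P', 'C'] right=[] parent=J
Step 2 (down 1): focus=R path=2/1 depth=2 children=[] left=['A'] right=[] parent=Y
Step 3 (up): focus=Y path=2 depth=1 children=['A', 'R'] left=['P', 'C'] right=[] parent=J
Step 4 (down 1): focus=R path=2/1 depth=2 children=[] left=['A'] right=[] parent=Y

Answer: 2 1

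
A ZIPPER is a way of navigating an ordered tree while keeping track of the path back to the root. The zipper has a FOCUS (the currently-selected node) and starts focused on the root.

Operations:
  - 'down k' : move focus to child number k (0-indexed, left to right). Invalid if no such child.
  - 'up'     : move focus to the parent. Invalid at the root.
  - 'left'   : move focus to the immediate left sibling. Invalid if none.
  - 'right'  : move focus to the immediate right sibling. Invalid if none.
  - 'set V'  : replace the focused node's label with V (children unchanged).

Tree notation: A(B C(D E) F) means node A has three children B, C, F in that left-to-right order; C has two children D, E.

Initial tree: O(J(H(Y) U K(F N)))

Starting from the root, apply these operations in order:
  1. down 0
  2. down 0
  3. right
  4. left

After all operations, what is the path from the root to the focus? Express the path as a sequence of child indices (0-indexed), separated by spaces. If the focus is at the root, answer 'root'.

Answer: 0 0

Derivation:
Step 1 (down 0): focus=J path=0 depth=1 children=['H', 'U', 'K'] left=[] right=[] parent=O
Step 2 (down 0): focus=H path=0/0 depth=2 children=['Y'] left=[] right=['U', 'K'] parent=J
Step 3 (right): focus=U path=0/1 depth=2 children=[] left=['H'] right=['K'] parent=J
Step 4 (left): focus=H path=0/0 depth=2 children=['Y'] left=[] right=['U', 'K'] parent=J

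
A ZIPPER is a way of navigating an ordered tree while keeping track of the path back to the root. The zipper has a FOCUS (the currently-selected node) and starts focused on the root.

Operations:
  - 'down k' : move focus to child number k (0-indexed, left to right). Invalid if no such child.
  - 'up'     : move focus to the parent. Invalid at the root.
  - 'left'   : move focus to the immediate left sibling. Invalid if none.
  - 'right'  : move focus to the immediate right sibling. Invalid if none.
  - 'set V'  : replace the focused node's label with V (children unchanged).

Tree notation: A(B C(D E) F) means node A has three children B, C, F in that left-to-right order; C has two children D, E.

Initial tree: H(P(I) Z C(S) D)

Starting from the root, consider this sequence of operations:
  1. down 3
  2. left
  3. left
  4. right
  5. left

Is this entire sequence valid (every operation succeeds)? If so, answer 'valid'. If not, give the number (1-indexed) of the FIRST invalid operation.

Step 1 (down 3): focus=D path=3 depth=1 children=[] left=['P', 'Z', 'C'] right=[] parent=H
Step 2 (left): focus=C path=2 depth=1 children=['S'] left=['P', 'Z'] right=['D'] parent=H
Step 3 (left): focus=Z path=1 depth=1 children=[] left=['P'] right=['C', 'D'] parent=H
Step 4 (right): focus=C path=2 depth=1 children=['S'] left=['P', 'Z'] right=['D'] parent=H
Step 5 (left): focus=Z path=1 depth=1 children=[] left=['P'] right=['C', 'D'] parent=H

Answer: valid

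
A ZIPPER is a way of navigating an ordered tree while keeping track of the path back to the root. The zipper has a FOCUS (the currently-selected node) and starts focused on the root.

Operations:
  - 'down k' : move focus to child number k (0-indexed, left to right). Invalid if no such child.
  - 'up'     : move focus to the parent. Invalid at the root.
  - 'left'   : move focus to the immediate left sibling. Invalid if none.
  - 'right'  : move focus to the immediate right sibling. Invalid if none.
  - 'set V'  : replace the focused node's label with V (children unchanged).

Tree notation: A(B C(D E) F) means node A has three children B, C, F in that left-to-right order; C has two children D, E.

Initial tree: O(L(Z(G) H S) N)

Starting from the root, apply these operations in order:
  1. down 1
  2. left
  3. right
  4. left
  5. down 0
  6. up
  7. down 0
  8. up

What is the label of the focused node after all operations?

Answer: L

Derivation:
Step 1 (down 1): focus=N path=1 depth=1 children=[] left=['L'] right=[] parent=O
Step 2 (left): focus=L path=0 depth=1 children=['Z', 'H', 'S'] left=[] right=['N'] parent=O
Step 3 (right): focus=N path=1 depth=1 children=[] left=['L'] right=[] parent=O
Step 4 (left): focus=L path=0 depth=1 children=['Z', 'H', 'S'] left=[] right=['N'] parent=O
Step 5 (down 0): focus=Z path=0/0 depth=2 children=['G'] left=[] right=['H', 'S'] parent=L
Step 6 (up): focus=L path=0 depth=1 children=['Z', 'H', 'S'] left=[] right=['N'] parent=O
Step 7 (down 0): focus=Z path=0/0 depth=2 children=['G'] left=[] right=['H', 'S'] parent=L
Step 8 (up): focus=L path=0 depth=1 children=['Z', 'H', 'S'] left=[] right=['N'] parent=O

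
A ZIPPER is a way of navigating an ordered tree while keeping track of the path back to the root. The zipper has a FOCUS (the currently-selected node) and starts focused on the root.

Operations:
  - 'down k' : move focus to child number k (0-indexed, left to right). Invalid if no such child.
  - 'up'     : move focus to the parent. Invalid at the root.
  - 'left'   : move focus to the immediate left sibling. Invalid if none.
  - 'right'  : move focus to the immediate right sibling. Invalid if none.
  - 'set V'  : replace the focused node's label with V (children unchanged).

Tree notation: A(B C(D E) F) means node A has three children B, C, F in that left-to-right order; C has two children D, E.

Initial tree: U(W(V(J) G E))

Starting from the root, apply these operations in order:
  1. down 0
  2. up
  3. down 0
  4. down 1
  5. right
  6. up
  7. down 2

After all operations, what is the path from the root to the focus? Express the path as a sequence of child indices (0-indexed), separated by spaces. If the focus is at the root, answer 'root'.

Answer: 0 2

Derivation:
Step 1 (down 0): focus=W path=0 depth=1 children=['V', 'G', 'E'] left=[] right=[] parent=U
Step 2 (up): focus=U path=root depth=0 children=['W'] (at root)
Step 3 (down 0): focus=W path=0 depth=1 children=['V', 'G', 'E'] left=[] right=[] parent=U
Step 4 (down 1): focus=G path=0/1 depth=2 children=[] left=['V'] right=['E'] parent=W
Step 5 (right): focus=E path=0/2 depth=2 children=[] left=['V', 'G'] right=[] parent=W
Step 6 (up): focus=W path=0 depth=1 children=['V', 'G', 'E'] left=[] right=[] parent=U
Step 7 (down 2): focus=E path=0/2 depth=2 children=[] left=['V', 'G'] right=[] parent=W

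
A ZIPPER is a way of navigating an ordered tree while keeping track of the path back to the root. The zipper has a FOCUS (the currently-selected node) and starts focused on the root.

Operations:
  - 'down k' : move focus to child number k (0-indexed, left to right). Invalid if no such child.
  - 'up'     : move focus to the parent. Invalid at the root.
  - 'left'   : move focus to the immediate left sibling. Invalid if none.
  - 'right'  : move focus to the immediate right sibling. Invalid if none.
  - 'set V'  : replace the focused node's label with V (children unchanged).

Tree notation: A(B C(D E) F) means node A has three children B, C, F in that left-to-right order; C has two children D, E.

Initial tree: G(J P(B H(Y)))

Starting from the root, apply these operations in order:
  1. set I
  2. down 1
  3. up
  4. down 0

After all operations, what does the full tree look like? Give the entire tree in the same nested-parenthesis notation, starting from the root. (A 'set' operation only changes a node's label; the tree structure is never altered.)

Answer: I(J P(B H(Y)))

Derivation:
Step 1 (set I): focus=I path=root depth=0 children=['J', 'P'] (at root)
Step 2 (down 1): focus=P path=1 depth=1 children=['B', 'H'] left=['J'] right=[] parent=I
Step 3 (up): focus=I path=root depth=0 children=['J', 'P'] (at root)
Step 4 (down 0): focus=J path=0 depth=1 children=[] left=[] right=['P'] parent=I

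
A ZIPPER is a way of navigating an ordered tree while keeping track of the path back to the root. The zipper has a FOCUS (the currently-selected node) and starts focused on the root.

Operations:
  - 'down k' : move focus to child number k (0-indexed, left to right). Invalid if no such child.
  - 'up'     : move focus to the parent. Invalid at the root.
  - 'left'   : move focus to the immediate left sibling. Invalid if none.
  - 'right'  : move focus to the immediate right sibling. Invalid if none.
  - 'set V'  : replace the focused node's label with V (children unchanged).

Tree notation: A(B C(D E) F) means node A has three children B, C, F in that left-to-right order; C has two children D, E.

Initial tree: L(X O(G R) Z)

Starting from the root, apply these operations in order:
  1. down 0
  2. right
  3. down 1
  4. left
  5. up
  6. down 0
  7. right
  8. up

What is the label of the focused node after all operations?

Step 1 (down 0): focus=X path=0 depth=1 children=[] left=[] right=['O', 'Z'] parent=L
Step 2 (right): focus=O path=1 depth=1 children=['G', 'R'] left=['X'] right=['Z'] parent=L
Step 3 (down 1): focus=R path=1/1 depth=2 children=[] left=['G'] right=[] parent=O
Step 4 (left): focus=G path=1/0 depth=2 children=[] left=[] right=['R'] parent=O
Step 5 (up): focus=O path=1 depth=1 children=['G', 'R'] left=['X'] right=['Z'] parent=L
Step 6 (down 0): focus=G path=1/0 depth=2 children=[] left=[] right=['R'] parent=O
Step 7 (right): focus=R path=1/1 depth=2 children=[] left=['G'] right=[] parent=O
Step 8 (up): focus=O path=1 depth=1 children=['G', 'R'] left=['X'] right=['Z'] parent=L

Answer: O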